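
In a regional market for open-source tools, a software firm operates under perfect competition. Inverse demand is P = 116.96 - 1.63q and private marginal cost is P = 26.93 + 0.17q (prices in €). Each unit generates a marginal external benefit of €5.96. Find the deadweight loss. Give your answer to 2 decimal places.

Market equilibrium (private): 26.93 + 0.17q = 116.96 - 1.63q → q_m = 50.0167.
Social marginal cost = private MC − MEB = 20.97 + 0.17q.
Set SMC = demand: 20.97 + 0.17q = 116.96 - 1.63q → q* = 53.3278.
Between q* and q_m the wedge demand − SMC runs linearly from 0 to MEB(q_m), so the loss is a triangle.
DWL = ½ × 3.3111 × 5.9600 = 9.8671.

DWL = €9.87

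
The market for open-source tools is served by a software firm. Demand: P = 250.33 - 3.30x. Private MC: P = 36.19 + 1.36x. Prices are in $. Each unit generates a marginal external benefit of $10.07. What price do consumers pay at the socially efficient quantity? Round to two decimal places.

Social marginal cost = private MC − MEB = 26.12 + 1.36x.
Set SMC = demand: 26.12 + 1.36x = 250.33 - 3.30x → x* = 48.1137.
Consumer price on the demand curve at x*: 250.33 − 3.30×48.1137 = 91.5548.

P = $91.55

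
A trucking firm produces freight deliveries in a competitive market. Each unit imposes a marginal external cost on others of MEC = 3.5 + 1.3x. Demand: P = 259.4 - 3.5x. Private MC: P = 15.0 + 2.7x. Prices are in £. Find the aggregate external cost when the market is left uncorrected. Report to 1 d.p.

Market equilibrium (private): 15.0 + 2.7x = 259.4 - 3.5x → x_m = 39.4194.
Total external cost = ∫₀^{x_m} (3.5 + 1.3x) dx = 3.5×39.4194 + ½×1.3×39.4194² = 1147.9958.

£1148.0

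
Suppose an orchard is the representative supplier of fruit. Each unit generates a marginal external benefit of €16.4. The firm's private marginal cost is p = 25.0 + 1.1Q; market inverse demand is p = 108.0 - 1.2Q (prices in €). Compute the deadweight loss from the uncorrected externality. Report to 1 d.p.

DWL = €58.5

Market equilibrium (private): 25.0 + 1.1Q = 108.0 - 1.2Q → Q_m = 36.0870.
Social marginal cost = private MC − MEB = 8.6 + 1.1Q.
Set SMC = demand: 8.6 + 1.1Q = 108.0 - 1.2Q → Q* = 43.2174.
The welfare-loss triangle has base |Q_m − Q*| and height MEB(Q_m) (the vertical gap between SMC and demand is zero at Q* and MEB at Q_m).
DWL = ½ × 7.1304 × 16.4000 = 58.4693.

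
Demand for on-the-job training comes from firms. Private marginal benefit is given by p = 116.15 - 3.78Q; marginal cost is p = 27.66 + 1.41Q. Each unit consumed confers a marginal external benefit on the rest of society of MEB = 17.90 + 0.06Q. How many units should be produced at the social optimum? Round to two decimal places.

Q* = 20.74

Social marginal benefit = demand + MEB = 134.05 - 3.72Q.
Set SMB = MC: 134.05 - 3.72Q = 27.66 + 1.41Q → Q* = 20.7388.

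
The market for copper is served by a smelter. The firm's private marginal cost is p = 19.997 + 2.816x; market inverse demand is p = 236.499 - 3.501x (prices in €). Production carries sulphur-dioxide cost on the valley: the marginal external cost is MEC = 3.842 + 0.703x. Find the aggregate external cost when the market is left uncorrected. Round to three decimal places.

€544.560

Market equilibrium (private): 19.997 + 2.816x = 236.499 - 3.501x → x_m = 34.2729.
Total external cost = ∫₀^{x_m} (3.842 + 0.703x) dx = 3.842×34.2729 + ½×0.703×34.2729² = 544.5595.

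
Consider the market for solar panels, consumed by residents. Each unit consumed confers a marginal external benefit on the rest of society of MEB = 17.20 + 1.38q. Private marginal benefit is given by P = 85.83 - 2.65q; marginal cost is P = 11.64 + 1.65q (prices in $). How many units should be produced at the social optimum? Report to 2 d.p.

Social marginal benefit = demand + MEB = 103.03 - 1.27q.
Set SMB = MC: 103.03 - 1.27q = 11.64 + 1.65q → q* = 31.2979.

q* = 31.30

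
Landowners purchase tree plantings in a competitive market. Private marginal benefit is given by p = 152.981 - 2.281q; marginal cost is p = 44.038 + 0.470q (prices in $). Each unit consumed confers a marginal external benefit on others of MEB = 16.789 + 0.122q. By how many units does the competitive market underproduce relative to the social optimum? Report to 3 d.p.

8.224 units

Market equilibrium (private): 44.038 + 0.470q = 152.981 - 2.281q → q_m = 39.6012.
Social marginal benefit = demand + MEB = 169.770 - 2.159q.
Set SMB = MC: 169.770 - 2.159q = 44.038 + 0.470q → q* = 47.8250.
Gap = |39.6012 − 47.8250| = 8.2238.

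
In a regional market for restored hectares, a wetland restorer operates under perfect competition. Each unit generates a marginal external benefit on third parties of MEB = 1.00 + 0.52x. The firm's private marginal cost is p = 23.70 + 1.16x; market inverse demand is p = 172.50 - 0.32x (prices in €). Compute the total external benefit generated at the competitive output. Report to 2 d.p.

Market equilibrium (private): 23.70 + 1.16x = 172.50 - 0.32x → x_m = 100.5405.
Total external benefit = ∫₀^{x_m} (1.00 + 0.52x) dx = 1.00×100.5405 + ½×0.52×100.5405² = 2728.7225.

€2728.72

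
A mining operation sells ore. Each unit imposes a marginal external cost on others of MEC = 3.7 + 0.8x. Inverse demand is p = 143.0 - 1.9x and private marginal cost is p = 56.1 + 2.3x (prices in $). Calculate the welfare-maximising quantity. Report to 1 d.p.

Social marginal cost = private MC + MEC = 59.8 + 3.1x.
Set SMC = demand: 59.8 + 3.1x = 143.0 - 1.9x → x* = 16.6400.

x* = 16.6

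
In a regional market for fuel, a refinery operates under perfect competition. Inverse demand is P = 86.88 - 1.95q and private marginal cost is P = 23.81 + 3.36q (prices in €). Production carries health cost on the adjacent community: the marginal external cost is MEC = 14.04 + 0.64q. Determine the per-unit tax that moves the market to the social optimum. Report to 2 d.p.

Social marginal cost = private MC + MEC = 37.85 + 4.00q.
Set SMC = demand: 37.85 + 4.00q = 86.88 - 1.95q → q* = 8.2403.
The Pigouvian tax equals MEC at q*: 14.04 + 0.64×8.2403 = 19.3138.

tax = €19.31 per unit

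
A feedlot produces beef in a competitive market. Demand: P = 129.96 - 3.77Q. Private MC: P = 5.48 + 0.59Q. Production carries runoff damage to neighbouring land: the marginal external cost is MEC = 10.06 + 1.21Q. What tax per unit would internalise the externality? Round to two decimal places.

Social marginal cost = private MC + MEC = 15.54 + 1.80Q.
Set SMC = demand: 15.54 + 1.80Q = 129.96 - 3.77Q → Q* = 20.5422.
The Pigouvian tax equals MEC at Q*: 10.06 + 1.21×20.5422 = 34.9161.

tax = 34.92 per unit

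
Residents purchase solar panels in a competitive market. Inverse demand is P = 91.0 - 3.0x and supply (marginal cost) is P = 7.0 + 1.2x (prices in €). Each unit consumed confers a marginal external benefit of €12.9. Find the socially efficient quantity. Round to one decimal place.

Social marginal benefit = demand + MEB = 103.9 - 3.0x.
Set SMB = MC: 103.9 - 3.0x = 7.0 + 1.2x → x* = 23.0714.

x* = 23.1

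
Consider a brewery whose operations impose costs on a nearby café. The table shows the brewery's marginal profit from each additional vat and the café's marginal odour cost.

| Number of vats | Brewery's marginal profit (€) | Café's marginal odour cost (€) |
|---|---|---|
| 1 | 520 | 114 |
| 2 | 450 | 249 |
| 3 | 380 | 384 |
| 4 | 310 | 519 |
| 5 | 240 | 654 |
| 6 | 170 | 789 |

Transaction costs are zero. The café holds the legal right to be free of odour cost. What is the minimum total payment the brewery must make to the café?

€363

Efficient level: marginal profit ≥ marginal odour cost through level 2, so k* = 2.
With the café holding the right, the brewery must at least compensate total damage at k*: 114 + 249 = 363.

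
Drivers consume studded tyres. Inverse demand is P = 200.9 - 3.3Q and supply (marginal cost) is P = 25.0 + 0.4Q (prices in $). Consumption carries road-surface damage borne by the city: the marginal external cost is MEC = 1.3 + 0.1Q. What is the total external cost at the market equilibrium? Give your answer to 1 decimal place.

Market equilibrium (private): 25.0 + 0.4Q = 200.9 - 3.3Q → Q_m = 47.5405.
Total external cost = ∫₀^{Q_m} (1.3 + 0.1Q) dQ = 1.3×47.5405 + ½×0.1×47.5405² = 174.8076.

$174.8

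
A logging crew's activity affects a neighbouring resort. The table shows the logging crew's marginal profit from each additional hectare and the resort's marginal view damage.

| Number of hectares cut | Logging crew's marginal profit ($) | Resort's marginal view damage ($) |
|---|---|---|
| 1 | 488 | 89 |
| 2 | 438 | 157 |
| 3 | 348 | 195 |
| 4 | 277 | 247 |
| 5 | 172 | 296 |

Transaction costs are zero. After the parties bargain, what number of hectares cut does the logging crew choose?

4

Bargaining reaches the level where marginal profit last exceeds marginal view damage.
That holds through level 4 (277 ≥ 247) but not at 5 (172 < 296).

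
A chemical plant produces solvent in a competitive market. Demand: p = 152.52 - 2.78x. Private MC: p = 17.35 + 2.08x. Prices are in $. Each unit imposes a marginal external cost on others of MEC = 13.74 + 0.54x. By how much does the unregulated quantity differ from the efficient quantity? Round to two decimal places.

5.33 units

Market equilibrium (private): 17.35 + 2.08x = 152.52 - 2.78x → x_m = 27.8128.
Social marginal cost = private MC + MEC = 31.09 + 2.62x.
Set SMC = demand: 31.09 + 2.62x = 152.52 - 2.78x → x* = 22.4870.
Gap = |27.8128 − 22.4870| = 5.3258.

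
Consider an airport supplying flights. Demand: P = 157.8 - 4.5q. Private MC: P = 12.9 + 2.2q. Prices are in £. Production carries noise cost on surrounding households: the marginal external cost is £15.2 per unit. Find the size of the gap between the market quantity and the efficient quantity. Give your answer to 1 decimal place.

2.3 units

Market equilibrium (private): 12.9 + 2.2q = 157.8 - 4.5q → q_m = 21.6269.
Social marginal cost = private MC + MEC = 28.1 + 2.2q.
Set SMC = demand: 28.1 + 2.2q = 157.8 - 4.5q → q* = 19.3582.
Gap = |21.6269 − 19.3582| = 2.2687.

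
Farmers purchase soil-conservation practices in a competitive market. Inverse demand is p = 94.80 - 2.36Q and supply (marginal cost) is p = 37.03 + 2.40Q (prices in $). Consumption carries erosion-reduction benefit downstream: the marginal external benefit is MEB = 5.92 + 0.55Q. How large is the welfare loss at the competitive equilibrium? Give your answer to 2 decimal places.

DWL = $18.84

Market equilibrium (private): 37.03 + 2.40Q = 94.80 - 2.36Q → Q_m = 12.1366.
Social marginal benefit = demand + MEB = 100.72 - 1.81Q.
Set SMB = MC: 100.72 - 1.81Q = 37.03 + 2.40Q → Q* = 15.1283.
The welfare-loss triangle has base |Q_m − Q*| and height MEB(Q_m) (the vertical gap between SMB and MC is zero at Q* and MEB at Q_m).
DWL = ½ × 2.9917 × 12.5951 = 18.8404.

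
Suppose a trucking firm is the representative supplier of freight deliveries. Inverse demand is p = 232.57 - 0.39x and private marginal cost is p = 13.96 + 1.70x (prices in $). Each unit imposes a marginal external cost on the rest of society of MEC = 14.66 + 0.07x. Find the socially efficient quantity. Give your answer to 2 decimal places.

x* = 94.42

Social marginal cost = private MC + MEC = 28.62 + 1.77x.
Set SMC = demand: 28.62 + 1.77x = 232.57 - 0.39x → x* = 94.4213.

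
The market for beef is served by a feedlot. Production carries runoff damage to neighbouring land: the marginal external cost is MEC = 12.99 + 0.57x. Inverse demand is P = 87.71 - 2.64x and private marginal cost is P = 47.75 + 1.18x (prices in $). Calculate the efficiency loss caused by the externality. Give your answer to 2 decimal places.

Market equilibrium (private): 47.75 + 1.18x = 87.71 - 2.64x → x_m = 10.4607.
Social marginal cost = private MC + MEC = 60.74 + 1.75x.
Set SMC = demand: 60.74 + 1.75x = 87.71 - 2.64x → x* = 6.1435.
The loss is the area between SMC and demand from x* to x_m; with linear curves that's a triangle of height MEC(x_m).
DWL = ½ × 4.3172 × 18.9526 = 40.9111.

DWL = $40.91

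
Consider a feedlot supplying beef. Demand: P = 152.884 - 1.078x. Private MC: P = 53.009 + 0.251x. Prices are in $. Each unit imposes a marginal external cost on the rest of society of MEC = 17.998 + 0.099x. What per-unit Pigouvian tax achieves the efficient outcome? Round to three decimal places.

Social marginal cost = private MC + MEC = 71.007 + 0.350x.
Set SMC = demand: 71.007 + 0.350x = 152.884 - 1.078x → x* = 57.3368.
The Pigouvian tax equals MEC at x*: 17.998 + 0.099×57.3368 = 23.6743.

tax = $23.674 per unit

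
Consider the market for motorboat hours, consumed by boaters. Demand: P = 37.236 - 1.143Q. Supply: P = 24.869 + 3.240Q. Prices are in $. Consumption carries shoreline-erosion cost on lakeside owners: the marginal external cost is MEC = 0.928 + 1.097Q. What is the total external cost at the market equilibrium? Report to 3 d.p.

$6.985

Market equilibrium (private): 24.869 + 3.240Q = 37.236 - 1.143Q → Q_m = 2.8216.
Total external cost = ∫₀^{Q_m} (0.928 + 1.097Q) dQ = 0.928×2.8216 + ½×1.097×2.8216² = 6.9853.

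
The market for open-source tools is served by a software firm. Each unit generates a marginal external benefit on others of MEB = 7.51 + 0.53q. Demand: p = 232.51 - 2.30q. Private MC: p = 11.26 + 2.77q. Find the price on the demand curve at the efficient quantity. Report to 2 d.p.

Social marginal cost = private MC − MEB = 3.75 + 2.24q.
Set SMC = demand: 3.75 + 2.24q = 232.51 - 2.30q → q* = 50.3877.
Consumer price on the demand curve at q*: 232.51 − 2.30×50.3877 = 116.6183.

P = 116.62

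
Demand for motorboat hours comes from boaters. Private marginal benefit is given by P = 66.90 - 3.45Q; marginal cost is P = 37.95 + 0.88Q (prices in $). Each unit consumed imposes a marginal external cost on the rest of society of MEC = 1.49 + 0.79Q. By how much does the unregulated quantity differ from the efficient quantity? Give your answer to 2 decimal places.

1.32 units

Market equilibrium (private): 37.95 + 0.88Q = 66.90 - 3.45Q → Q_m = 6.6859.
Social marginal benefit = demand − MEC = 65.41 - 4.24Q.
Set SMB = MC: 65.41 - 4.24Q = 37.95 + 0.88Q → Q* = 5.3633.
Gap = |6.6859 − 5.3633| = 1.3226.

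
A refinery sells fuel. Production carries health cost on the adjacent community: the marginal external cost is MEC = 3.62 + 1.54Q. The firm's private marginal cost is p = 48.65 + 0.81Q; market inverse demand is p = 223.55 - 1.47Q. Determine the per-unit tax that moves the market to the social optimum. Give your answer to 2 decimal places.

Social marginal cost = private MC + MEC = 52.27 + 2.35Q.
Set SMC = demand: 52.27 + 2.35Q = 223.55 - 1.47Q → Q* = 44.8377.
The Pigouvian tax equals MEC at Q*: 3.62 + 1.54×44.8377 = 72.6701.

tax = 72.67 per unit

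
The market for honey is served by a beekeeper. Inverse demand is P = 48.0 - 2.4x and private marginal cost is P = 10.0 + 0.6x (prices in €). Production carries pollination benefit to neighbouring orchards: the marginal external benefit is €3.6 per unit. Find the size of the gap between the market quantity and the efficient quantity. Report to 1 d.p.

1.2 units

Market equilibrium (private): 10.0 + 0.6x = 48.0 - 2.4x → x_m = 12.6667.
Social marginal cost = private MC − MEB = 6.4 + 0.6x.
Set SMC = demand: 6.4 + 0.6x = 48.0 - 2.4x → x* = 13.8667.
Gap = |12.6667 − 13.8667| = 1.2000.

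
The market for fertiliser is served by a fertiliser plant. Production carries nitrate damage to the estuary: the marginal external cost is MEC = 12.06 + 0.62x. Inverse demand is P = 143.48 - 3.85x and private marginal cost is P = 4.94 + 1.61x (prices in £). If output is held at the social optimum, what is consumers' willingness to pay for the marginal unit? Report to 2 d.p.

P = £63.39

Social marginal cost = private MC + MEC = 17.00 + 2.23x.
Set SMC = demand: 17.00 + 2.23x = 143.48 - 3.85x → x* = 20.8026.
Consumer price on the demand curve at x*: 143.48 − 3.85×20.8026 = 63.3900.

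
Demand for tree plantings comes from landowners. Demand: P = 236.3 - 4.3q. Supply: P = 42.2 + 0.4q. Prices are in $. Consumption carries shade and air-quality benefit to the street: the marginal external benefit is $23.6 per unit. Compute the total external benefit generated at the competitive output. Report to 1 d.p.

$974.6

Market equilibrium (private): 42.2 + 0.4q = 236.3 - 4.3q → q_m = 41.2979.
Total external benefit = MEB × q_m = 23.6 × 41.2979 = 974.6304.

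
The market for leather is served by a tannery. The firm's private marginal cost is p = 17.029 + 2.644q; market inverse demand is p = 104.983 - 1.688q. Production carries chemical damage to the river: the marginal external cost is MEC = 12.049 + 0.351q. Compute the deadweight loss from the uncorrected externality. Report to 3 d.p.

DWL = 39.259

Market equilibrium (private): 17.029 + 2.644q = 104.983 - 1.688q → q_m = 20.3033.
Social marginal cost = private MC + MEC = 29.078 + 2.995q.
Set SMC = demand: 29.078 + 2.995q = 104.983 - 1.688q → q* = 16.2086.
The loss is the area between SMC and demand from q* to q_m; with linear curves that's a triangle of height MEC(q_m).
DWL = ½ × 4.0947 × 19.1755 = 39.2590.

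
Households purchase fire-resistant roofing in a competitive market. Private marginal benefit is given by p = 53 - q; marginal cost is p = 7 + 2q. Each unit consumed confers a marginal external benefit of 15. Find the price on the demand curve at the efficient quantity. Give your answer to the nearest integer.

Social marginal benefit = demand + MEB = 68 - q.
Set SMB = MC: 68 - q = 7 + 2q → q* = 20.3333.
Consumer price on the demand curve at q*: 53 − 1×20.3333 = 32.6667.

P = 33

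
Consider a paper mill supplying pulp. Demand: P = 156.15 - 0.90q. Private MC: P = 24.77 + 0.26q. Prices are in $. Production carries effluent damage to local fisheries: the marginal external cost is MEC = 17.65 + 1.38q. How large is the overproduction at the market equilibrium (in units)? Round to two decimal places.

68.48 units

Market equilibrium (private): 24.77 + 0.26q = 156.15 - 0.90q → q_m = 113.2586.
Social marginal cost = private MC + MEC = 42.42 + 1.64q.
Set SMC = demand: 42.42 + 1.64q = 156.15 - 0.90q → q* = 44.7756.
Gap = |113.2586 − 44.7756| = 68.4830.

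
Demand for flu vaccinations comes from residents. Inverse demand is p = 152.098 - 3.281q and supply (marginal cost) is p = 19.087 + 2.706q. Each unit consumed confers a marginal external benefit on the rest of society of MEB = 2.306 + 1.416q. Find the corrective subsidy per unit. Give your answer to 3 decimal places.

subsidy = 44.224 per unit

Social marginal benefit = demand + MEB = 154.404 - 1.865q.
Set SMB = MC: 154.404 - 1.865q = 19.087 + 2.706q → q* = 29.6034.
The Pigouvian subsidy equals MEB at q*: 2.306 + 1.416×29.6034 = 44.2244.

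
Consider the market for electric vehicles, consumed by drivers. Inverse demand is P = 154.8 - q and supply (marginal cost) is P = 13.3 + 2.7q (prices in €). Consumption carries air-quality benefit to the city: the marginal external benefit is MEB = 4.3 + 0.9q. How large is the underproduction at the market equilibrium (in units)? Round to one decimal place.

Market equilibrium (private): 13.3 + 2.7q = 154.8 - q → q_m = 38.2432.
Social marginal benefit = demand + MEB = 159.1 - 0.1q.
Set SMB = MC: 159.1 - 0.1q = 13.3 + 2.7q → q* = 52.0714.
Gap = |38.2432 − 52.0714| = 13.8282.

13.8 units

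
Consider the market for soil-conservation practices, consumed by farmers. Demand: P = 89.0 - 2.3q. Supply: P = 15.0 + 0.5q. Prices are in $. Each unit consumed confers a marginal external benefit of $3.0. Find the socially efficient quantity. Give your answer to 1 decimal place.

Social marginal benefit = demand + MEB = 92.0 - 2.3q.
Set SMB = MC: 92.0 - 2.3q = 15.0 + 0.5q → q* = 27.5000.

q* = 27.5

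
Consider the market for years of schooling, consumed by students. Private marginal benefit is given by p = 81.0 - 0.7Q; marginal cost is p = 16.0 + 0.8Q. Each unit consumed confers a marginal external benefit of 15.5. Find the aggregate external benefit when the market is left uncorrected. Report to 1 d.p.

671.7

Market equilibrium (private): 16.0 + 0.8Q = 81.0 - 0.7Q → Q_m = 43.3333.
Total external benefit = MEB × Q_m = 15.5 × 43.3333 = 671.6662.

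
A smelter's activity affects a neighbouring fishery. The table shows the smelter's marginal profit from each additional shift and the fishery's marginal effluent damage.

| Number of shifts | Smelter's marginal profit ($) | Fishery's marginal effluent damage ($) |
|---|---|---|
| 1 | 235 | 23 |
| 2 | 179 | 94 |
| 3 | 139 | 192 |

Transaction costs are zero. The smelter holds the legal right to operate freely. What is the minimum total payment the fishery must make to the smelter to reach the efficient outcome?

Left alone the smelter would choose level 3 (marginal profit stays positive).
Efficient level: k* = 2 (marginal profit ≥ marginal effluent damage through 2).
The fishery must at least cover the smelter's forgone profit from cutting 3→2: 139 = 139.

$139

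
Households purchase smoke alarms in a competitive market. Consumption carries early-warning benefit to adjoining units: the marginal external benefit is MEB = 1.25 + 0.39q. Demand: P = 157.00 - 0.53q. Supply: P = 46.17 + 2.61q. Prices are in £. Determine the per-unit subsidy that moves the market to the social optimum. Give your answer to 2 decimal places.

Social marginal benefit = demand + MEB = 158.25 - 0.14q.
Set SMB = MC: 158.25 - 0.14q = 46.17 + 2.61q → q* = 40.7564.
The Pigouvian subsidy equals MEB at q*: 1.25 + 0.39×40.7564 = 17.1450.

subsidy = £17.14 per unit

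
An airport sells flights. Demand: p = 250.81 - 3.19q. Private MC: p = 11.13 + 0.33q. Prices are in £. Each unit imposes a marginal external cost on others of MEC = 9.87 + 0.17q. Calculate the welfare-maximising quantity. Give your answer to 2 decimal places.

q* = 62.28

Social marginal cost = private MC + MEC = 21.00 + 0.50q.
Set SMC = demand: 21.00 + 0.50q = 250.81 - 3.19q → q* = 62.2791.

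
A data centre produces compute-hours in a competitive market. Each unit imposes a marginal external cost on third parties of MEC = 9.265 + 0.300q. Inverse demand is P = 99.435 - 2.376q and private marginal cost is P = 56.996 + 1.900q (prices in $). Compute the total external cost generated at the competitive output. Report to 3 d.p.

Market equilibrium (private): 56.996 + 1.900q = 99.435 - 2.376q → q_m = 9.9249.
Total external cost = ∫₀^{q_m} (9.265 + 0.300q) dq = 9.265×9.9249 + ½×0.300×9.9249² = 106.7297.

$106.730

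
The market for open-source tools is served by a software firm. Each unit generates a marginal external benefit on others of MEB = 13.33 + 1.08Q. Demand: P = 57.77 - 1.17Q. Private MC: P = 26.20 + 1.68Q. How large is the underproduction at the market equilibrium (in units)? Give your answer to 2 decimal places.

14.29 units

Market equilibrium (private): 26.20 + 1.68Q = 57.77 - 1.17Q → Q_m = 11.0772.
Social marginal cost = private MC − MEB = 12.87 + 0.60Q.
Set SMC = demand: 12.87 + 0.60Q = 57.77 - 1.17Q → Q* = 25.3672.
Gap = |11.0772 − 25.3672| = 14.2900.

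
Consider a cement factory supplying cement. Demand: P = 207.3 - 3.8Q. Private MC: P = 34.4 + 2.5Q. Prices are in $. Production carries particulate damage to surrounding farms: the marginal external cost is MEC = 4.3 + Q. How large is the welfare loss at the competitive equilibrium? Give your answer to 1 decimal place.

DWL = $69.0

Market equilibrium (private): 34.4 + 2.5Q = 207.3 - 3.8Q → Q_m = 27.4444.
Social marginal cost = private MC + MEC = 38.7 + 3.5Q.
Set SMC = demand: 38.7 + 3.5Q = 207.3 - 3.8Q → Q* = 23.0959.
The welfare-loss triangle has base |Q_m − Q*| and height MEC(Q_m) (the vertical gap between SMC and demand is zero at Q* and MEC at Q_m).
DWL = ½ × 4.3485 × 31.7444 = 69.0203.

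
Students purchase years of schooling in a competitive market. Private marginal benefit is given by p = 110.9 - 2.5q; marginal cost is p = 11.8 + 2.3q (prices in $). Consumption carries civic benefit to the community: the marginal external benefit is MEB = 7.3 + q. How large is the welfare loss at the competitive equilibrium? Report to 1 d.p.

Market equilibrium (private): 11.8 + 2.3q = 110.9 - 2.5q → q_m = 20.6458.
Social marginal benefit = demand + MEB = 118.2 - 1.5q.
Set SMB = MC: 118.2 - 1.5q = 11.8 + 2.3q → q* = 28.0000.
Height of the DWL triangle at q_m is SMB(q_m) − MC(q_m) = MEB(q_m) = 27.9458.
DWL = ½ × 7.3542 × 27.9458 = 102.7595.

DWL = $102.8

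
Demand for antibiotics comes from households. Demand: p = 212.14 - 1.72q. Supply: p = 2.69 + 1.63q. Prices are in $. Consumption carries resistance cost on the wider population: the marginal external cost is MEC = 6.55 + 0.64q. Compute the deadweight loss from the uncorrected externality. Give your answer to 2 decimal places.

Market equilibrium (private): 2.69 + 1.63q = 212.14 - 1.72q → q_m = 62.5224.
Social marginal benefit = demand − MEC = 205.59 - 2.36q.
Set SMB = MC: 205.59 - 2.36q = 2.69 + 1.63q → q* = 50.8521.
The loss is the area between SMB and MC from q* to q_m; with linear curves that's a triangle of height MEC(q_m).
DWL = ½ × 11.6703 × 46.5643 = 271.7097.

DWL = $271.71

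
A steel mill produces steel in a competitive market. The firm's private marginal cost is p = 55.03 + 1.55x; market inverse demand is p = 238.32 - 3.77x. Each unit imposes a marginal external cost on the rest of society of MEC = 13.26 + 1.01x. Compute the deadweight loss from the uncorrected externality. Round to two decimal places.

Market equilibrium (private): 55.03 + 1.55x = 238.32 - 3.77x → x_m = 34.4530.
Social marginal cost = private MC + MEC = 68.29 + 2.56x.
Set SMC = demand: 68.29 + 2.56x = 238.32 - 3.77x → x* = 26.8610.
Height of the DWL triangle at x_m is SMC(x_m) − demand(x_m) = MEC(x_m) = 48.0575.
DWL = ½ × 7.5920 × 48.0575 = 182.4263.

DWL = 182.43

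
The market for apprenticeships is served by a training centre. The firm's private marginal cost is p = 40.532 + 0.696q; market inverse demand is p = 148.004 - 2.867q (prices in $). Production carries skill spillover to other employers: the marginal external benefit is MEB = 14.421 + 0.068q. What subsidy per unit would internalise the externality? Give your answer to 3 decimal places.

subsidy = $16.793 per unit

Social marginal cost = private MC − MEB = 26.111 + 0.628q.
Set SMC = demand: 26.111 + 0.628q = 148.004 - 2.867q → q* = 34.8764.
The Pigouvian subsidy equals MEB at q*: 14.421 + 0.068×34.8764 = 16.7926.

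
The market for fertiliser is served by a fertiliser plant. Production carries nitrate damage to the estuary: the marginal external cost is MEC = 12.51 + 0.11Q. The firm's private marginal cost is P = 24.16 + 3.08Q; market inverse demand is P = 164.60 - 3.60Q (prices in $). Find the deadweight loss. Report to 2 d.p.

DWL = $16.18

Market equilibrium (private): 24.16 + 3.08Q = 164.60 - 3.60Q → Q_m = 21.0240.
Social marginal cost = private MC + MEC = 36.67 + 3.19Q.
Set SMC = demand: 36.67 + 3.19Q = 164.60 - 3.60Q → Q* = 18.8409.
Height of the DWL triangle at Q_m is SMC(Q_m) − demand(Q_m) = MEC(Q_m) = 14.8226.
DWL = ½ × 2.1831 × 14.8226 = 16.1796.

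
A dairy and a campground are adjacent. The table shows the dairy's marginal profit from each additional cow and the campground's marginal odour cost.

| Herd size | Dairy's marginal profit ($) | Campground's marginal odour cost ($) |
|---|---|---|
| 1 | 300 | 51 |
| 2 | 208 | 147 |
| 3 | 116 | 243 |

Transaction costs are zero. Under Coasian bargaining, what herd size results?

Bargaining reaches the level where marginal profit last exceeds marginal odour cost.
That holds through level 2 (208 ≥ 147) but not at 3 (116 < 243).

2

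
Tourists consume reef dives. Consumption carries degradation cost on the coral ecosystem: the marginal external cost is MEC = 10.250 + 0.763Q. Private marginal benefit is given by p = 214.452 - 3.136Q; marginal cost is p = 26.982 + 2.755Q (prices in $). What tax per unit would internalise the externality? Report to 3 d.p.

Social marginal benefit = demand − MEC = 204.202 - 3.899Q.
Set SMB = MC: 204.202 - 3.899Q = 26.982 + 2.755Q → Q* = 26.6336.
The Pigouvian tax equals MEC at Q*: 10.250 + 0.763×26.6336 = 30.5714.

tax = $30.571 per unit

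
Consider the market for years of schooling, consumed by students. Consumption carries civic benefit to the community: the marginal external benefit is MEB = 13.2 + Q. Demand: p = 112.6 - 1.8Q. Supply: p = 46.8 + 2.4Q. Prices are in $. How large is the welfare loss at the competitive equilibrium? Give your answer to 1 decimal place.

DWL = $130.2

Market equilibrium (private): 46.8 + 2.4Q = 112.6 - 1.8Q → Q_m = 15.6667.
Social marginal benefit = demand + MEB = 125.8 - 0.8Q.
Set SMB = MC: 125.8 - 0.8Q = 46.8 + 2.4Q → Q* = 24.6875.
The welfare-loss triangle has base |Q_m − Q*| and height MEB(Q_m) (the vertical gap between SMB and MC is zero at Q* and MEB at Q_m).
DWL = ½ × 9.0208 × 28.8667 = 130.2004.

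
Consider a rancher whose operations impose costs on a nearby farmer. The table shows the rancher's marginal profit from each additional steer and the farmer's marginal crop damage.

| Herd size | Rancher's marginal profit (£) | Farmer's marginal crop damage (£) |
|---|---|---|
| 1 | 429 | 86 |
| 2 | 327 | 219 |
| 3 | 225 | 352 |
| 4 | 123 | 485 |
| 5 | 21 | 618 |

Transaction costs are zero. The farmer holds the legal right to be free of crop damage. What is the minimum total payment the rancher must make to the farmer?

£305

Efficient level: marginal profit ≥ marginal crop damage through level 2, so k* = 2.
With the farmer holding the right, the rancher must at least compensate total damage at k*: 86 + 219 = 305.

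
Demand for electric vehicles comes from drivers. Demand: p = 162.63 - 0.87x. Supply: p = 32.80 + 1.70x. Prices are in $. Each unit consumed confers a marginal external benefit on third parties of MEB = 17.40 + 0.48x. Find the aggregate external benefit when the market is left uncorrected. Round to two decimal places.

Market equilibrium (private): 32.80 + 1.70x = 162.63 - 0.87x → x_m = 50.5175.
Total external benefit = ∫₀^{x_m} (17.40 + 0.48x) dx = 17.40×50.5175 + ½×0.48×50.5175² = 1491.4888.

$1491.49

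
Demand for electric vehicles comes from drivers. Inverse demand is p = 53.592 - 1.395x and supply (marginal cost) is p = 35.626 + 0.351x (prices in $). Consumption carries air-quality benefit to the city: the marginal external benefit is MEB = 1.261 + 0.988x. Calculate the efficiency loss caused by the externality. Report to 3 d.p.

Market equilibrium (private): 35.626 + 0.351x = 53.592 - 1.395x → x_m = 10.2898.
Social marginal benefit = demand + MEB = 54.853 - 0.407x.
Set SMB = MC: 54.853 - 0.407x = 35.626 + 0.351x → x* = 25.3654.
The welfare-loss triangle has base |x_m − x*| and height MEB(x_m) (the vertical gap between SMB and MC is zero at x* and MEB at x_m).
DWL = ½ × 15.0756 × 11.4273 = 86.1367.

DWL = $86.137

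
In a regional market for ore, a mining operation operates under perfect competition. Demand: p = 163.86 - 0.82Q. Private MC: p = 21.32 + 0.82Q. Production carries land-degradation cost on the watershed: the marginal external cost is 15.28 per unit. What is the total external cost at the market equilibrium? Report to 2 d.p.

1328.06

Market equilibrium (private): 21.32 + 0.82Q = 163.86 - 0.82Q → Q_m = 86.9146.
Total external cost = MEC × Q_m = 15.28 × 86.9146 = 1328.0551.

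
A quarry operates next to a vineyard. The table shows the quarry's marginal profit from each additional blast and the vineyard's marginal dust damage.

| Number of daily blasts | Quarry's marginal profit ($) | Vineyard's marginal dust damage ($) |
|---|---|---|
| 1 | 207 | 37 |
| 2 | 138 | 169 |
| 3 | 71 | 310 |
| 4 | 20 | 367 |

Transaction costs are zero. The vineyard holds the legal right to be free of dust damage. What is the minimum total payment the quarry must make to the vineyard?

Efficient level: marginal profit ≥ marginal dust damage through level 1, so k* = 1.
With the vineyard holding the right, the quarry must at least compensate total damage at k*: 37 = 37.

$37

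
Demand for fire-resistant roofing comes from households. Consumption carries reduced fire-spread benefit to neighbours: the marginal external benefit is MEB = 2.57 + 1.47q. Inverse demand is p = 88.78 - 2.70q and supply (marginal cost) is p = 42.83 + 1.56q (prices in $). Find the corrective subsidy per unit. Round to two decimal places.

Social marginal benefit = demand + MEB = 91.35 - 1.23q.
Set SMB = MC: 91.35 - 1.23q = 42.83 + 1.56q → q* = 17.3907.
The Pigouvian subsidy equals MEB at q*: 2.57 + 1.47×17.3907 = 28.1343.

subsidy = $28.13 per unit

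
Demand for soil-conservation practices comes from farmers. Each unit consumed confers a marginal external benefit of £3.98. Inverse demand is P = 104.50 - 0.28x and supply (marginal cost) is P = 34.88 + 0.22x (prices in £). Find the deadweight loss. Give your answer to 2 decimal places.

DWL = £15.84

Market equilibrium (private): 34.88 + 0.22x = 104.50 - 0.28x → x_m = 139.2400.
Social marginal benefit = demand + MEB = 108.48 - 0.28x.
Set SMB = MC: 108.48 - 0.28x = 34.88 + 0.22x → x* = 147.2000.
Between x* and x_m the wedge SMB − MC runs linearly from 0 to MEB(x_m), so the loss is a triangle.
DWL = ½ × 7.9600 × 3.9800 = 15.8404.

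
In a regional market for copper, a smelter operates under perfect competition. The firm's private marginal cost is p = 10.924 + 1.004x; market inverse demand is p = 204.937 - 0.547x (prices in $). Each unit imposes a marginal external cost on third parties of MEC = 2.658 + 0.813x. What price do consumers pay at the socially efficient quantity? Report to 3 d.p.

P = $160.660

Social marginal cost = private MC + MEC = 13.582 + 1.817x.
Set SMC = demand: 13.582 + 1.817x = 204.937 - 0.547x → x* = 80.9454.
Consumer price on the demand curve at x*: 204.937 − 0.547×80.9454 = 160.6599.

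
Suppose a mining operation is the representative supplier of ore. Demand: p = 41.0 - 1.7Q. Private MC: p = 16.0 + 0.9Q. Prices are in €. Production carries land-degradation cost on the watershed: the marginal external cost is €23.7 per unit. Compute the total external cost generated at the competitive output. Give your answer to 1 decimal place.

Market equilibrium (private): 16.0 + 0.9Q = 41.0 - 1.7Q → Q_m = 9.6154.
Total external cost = MEC × Q_m = 23.7 × 9.6154 = 227.8850.

€227.9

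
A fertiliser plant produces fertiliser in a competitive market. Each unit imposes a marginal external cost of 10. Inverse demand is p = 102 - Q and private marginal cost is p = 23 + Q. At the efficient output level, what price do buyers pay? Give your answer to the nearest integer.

Social marginal cost = private MC + MEC = 33 + Q.
Set SMC = demand: 33 + Q = 102 - Q → Q* = 34.5000.
Consumer price on the demand curve at Q*: 102 − 1×34.5000 = 67.5000.

P = 68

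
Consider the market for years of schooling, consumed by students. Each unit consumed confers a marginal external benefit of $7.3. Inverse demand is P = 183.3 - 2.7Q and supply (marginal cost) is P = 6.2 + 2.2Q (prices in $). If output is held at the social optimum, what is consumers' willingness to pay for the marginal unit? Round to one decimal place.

Social marginal benefit = demand + MEB = 190.6 - 2.7Q.
Set SMB = MC: 190.6 - 2.7Q = 6.2 + 2.2Q → Q* = 37.6327.
Consumer price on the demand curve at Q*: 183.3 − 2.7×37.6327 = 81.6917.

P = $81.7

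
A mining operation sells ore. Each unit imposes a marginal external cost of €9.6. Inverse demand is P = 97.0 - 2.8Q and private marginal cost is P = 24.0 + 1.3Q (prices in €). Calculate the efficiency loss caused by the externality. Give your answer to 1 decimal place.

DWL = €11.2

Market equilibrium (private): 24.0 + 1.3Q = 97.0 - 2.8Q → Q_m = 17.8049.
Social marginal cost = private MC + MEC = 33.6 + 1.3Q.
Set SMC = demand: 33.6 + 1.3Q = 97.0 - 2.8Q → Q* = 15.4634.
Between Q* and Q_m the wedge SMC − demand runs linearly from 0 to MEC(Q_m), so the loss is a triangle.
DWL = ½ × 2.3415 × 9.6000 = 11.2392.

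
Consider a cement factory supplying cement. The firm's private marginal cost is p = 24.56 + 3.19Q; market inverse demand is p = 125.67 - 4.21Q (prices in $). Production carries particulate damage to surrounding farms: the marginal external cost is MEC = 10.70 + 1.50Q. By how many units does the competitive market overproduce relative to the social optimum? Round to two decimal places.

Market equilibrium (private): 24.56 + 3.19Q = 125.67 - 4.21Q → Q_m = 13.6635.
Social marginal cost = private MC + MEC = 35.26 + 4.69Q.
Set SMC = demand: 35.26 + 4.69Q = 125.67 - 4.21Q → Q* = 10.1584.
Gap = |13.6635 − 10.1584| = 3.5051.

3.51 units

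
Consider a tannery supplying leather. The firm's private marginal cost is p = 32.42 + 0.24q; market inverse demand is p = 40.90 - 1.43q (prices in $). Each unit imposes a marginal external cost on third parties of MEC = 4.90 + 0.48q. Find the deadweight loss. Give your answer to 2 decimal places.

DWL = $12.52

Market equilibrium (private): 32.42 + 0.24q = 40.90 - 1.43q → q_m = 5.0778.
Social marginal cost = private MC + MEC = 37.32 + 0.72q.
Set SMC = demand: 37.32 + 0.72q = 40.90 - 1.43q → q* = 1.6651.
Between q* and q_m the wedge SMC − demand runs linearly from 0 to MEC(q_m), so the loss is a triangle.
DWL = ½ × 3.4127 × 7.3374 = 12.5202.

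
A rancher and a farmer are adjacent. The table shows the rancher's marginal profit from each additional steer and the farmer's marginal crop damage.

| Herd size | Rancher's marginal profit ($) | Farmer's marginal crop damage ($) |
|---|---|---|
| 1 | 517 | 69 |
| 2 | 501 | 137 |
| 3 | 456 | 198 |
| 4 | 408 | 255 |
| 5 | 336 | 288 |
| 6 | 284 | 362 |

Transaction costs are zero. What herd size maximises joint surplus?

Bargaining reaches the level where marginal profit last exceeds marginal crop damage.
That holds through level 5 (336 ≥ 288) but not at 6 (284 < 362).

5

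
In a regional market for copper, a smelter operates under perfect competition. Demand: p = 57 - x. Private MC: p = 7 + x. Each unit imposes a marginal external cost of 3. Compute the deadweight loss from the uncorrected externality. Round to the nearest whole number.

DWL = 2

Market equilibrium (private): 7 + x = 57 - x → x_m = 25.0000.
Social marginal cost = private MC + MEC = 10 + x.
Set SMC = demand: 10 + x = 57 - x → x* = 23.5000.
The loss is the area between SMC and demand from x* to x_m; with linear curves that's a triangle of height MEC(x_m).
DWL = ½ × 1.5000 × 3.0000 = 2.2500.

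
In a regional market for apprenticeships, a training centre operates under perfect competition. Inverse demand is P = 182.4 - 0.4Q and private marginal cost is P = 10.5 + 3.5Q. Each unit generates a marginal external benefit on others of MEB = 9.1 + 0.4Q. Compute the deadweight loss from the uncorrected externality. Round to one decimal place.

Market equilibrium (private): 10.5 + 3.5Q = 182.4 - 0.4Q → Q_m = 44.0769.
Social marginal cost = private MC − MEB = 1.4 + 3.1Q.
Set SMC = demand: 1.4 + 3.1Q = 182.4 - 0.4Q → Q* = 51.7143.
Height of the DWL triangle at Q_m is demand(Q_m) − SMC(Q_m) = MEB(Q_m) = 26.7308.
DWL = ½ × 7.6374 × 26.7308 = 102.0769.

DWL = 102.1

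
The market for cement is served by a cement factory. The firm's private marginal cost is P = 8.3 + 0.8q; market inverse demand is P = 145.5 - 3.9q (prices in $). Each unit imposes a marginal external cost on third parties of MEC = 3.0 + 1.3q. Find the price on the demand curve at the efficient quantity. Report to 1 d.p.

P = $58.3

Social marginal cost = private MC + MEC = 11.3 + 2.1q.
Set SMC = demand: 11.3 + 2.1q = 145.5 - 3.9q → q* = 22.3667.
Consumer price on the demand curve at q*: 145.5 − 3.9×22.3667 = 58.2699.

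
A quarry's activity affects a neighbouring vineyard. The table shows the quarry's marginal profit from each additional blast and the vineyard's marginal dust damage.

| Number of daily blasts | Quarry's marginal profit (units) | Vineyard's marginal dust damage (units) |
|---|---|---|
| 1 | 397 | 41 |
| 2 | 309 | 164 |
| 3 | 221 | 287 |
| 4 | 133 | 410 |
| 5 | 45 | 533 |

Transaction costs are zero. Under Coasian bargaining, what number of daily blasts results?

Bargaining reaches the level where marginal profit last exceeds marginal dust damage.
That holds through level 2 (309 ≥ 164) but not at 3 (221 < 287).

2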